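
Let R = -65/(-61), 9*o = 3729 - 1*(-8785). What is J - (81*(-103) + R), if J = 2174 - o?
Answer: 5009894/549 ≈ 9125.5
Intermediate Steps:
o = 12514/9 (o = (3729 - 1*(-8785))/9 = (3729 + 8785)/9 = (⅑)*12514 = 12514/9 ≈ 1390.4)
R = 65/61 (R = -65*(-1/61) = 65/61 ≈ 1.0656)
J = 7052/9 (J = 2174 - 1*12514/9 = 2174 - 12514/9 = 7052/9 ≈ 783.56)
J - (81*(-103) + R) = 7052/9 - (81*(-103) + 65/61) = 7052/9 - (-8343 + 65/61) = 7052/9 - 1*(-508858/61) = 7052/9 + 508858/61 = 5009894/549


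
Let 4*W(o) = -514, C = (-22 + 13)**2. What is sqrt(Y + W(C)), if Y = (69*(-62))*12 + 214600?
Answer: sqrt(652542)/2 ≈ 403.90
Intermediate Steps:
C = 81 (C = (-9)**2 = 81)
W(o) = -257/2 (W(o) = (1/4)*(-514) = -257/2)
Y = 163264 (Y = -4278*12 + 214600 = -51336 + 214600 = 163264)
sqrt(Y + W(C)) = sqrt(163264 - 257/2) = sqrt(326271/2) = sqrt(652542)/2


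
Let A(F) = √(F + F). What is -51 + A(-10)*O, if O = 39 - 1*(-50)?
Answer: -51 + 178*I*√5 ≈ -51.0 + 398.02*I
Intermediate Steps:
O = 89 (O = 39 + 50 = 89)
A(F) = √2*√F (A(F) = √(2*F) = √2*√F)
-51 + A(-10)*O = -51 + (√2*√(-10))*89 = -51 + (√2*(I*√10))*89 = -51 + (2*I*√5)*89 = -51 + 178*I*√5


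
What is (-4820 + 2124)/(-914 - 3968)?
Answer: 1348/2441 ≈ 0.55223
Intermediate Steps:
(-4820 + 2124)/(-914 - 3968) = -2696/(-4882) = -2696*(-1/4882) = 1348/2441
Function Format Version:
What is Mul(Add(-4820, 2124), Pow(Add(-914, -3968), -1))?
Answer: Rational(1348, 2441) ≈ 0.55223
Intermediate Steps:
Mul(Add(-4820, 2124), Pow(Add(-914, -3968), -1)) = Mul(-2696, Pow(-4882, -1)) = Mul(-2696, Rational(-1, 4882)) = Rational(1348, 2441)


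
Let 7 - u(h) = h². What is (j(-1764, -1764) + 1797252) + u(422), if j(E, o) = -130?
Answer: 1619045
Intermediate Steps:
u(h) = 7 - h²
(j(-1764, -1764) + 1797252) + u(422) = (-130 + 1797252) + (7 - 1*422²) = 1797122 + (7 - 1*178084) = 1797122 + (7 - 178084) = 1797122 - 178077 = 1619045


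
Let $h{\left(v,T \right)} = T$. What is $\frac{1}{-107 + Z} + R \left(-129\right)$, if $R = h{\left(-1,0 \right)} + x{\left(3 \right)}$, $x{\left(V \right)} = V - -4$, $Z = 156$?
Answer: $- \frac{44246}{49} \approx -902.98$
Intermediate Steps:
$x{\left(V \right)} = 4 + V$ ($x{\left(V \right)} = V + 4 = 4 + V$)
$R = 7$ ($R = 0 + \left(4 + 3\right) = 0 + 7 = 7$)
$\frac{1}{-107 + Z} + R \left(-129\right) = \frac{1}{-107 + 156} + 7 \left(-129\right) = \frac{1}{49} - 903 = - \frac{44246}{49}$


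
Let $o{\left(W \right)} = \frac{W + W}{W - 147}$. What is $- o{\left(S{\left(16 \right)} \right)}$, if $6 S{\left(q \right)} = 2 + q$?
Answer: $\frac{1}{24} \approx 0.041667$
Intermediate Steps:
$S{\left(q \right)} = \frac{1}{3} + \frac{q}{6}$ ($S{\left(q \right)} = \frac{2 + q}{6} = \frac{1}{3} + \frac{q}{6}$)
$o{\left(W \right)} = \frac{2 W}{-147 + W}$
$- o{\left(S{\left(16 \right)} \right)} = - \frac{2 \left(\frac{1}{3} + \frac{1}{6} \cdot 16\right)}{-147 + \left(\frac{1}{3} + \frac{1}{6} \cdot 16\right)} = - \frac{2 \left(\frac{1}{3} + \frac{8}{3}\right)}{-147 + \left(\frac{1}{3} + \frac{8}{3}\right)} = - \frac{2 \cdot 3}{-147 + 3} = - \frac{2 \cdot 3}{-144} = - \frac{2 \cdot 3 \left(-1\right)}{144} = \left(-1\right) \left(- \frac{1}{24}\right) = \frac{1}{24}$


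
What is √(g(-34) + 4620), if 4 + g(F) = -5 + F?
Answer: √4577 ≈ 67.654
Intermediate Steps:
g(F) = -9 + F (g(F) = -4 + (-5 + F) = -9 + F)
√(g(-34) + 4620) = √((-9 - 34) + 4620) = √(-43 + 4620) = √4577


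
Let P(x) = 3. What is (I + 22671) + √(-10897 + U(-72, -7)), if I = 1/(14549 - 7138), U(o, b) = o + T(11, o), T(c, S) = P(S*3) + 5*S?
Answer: 168014782/7411 + I*√11326 ≈ 22671.0 + 106.42*I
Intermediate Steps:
T(c, S) = 3 + 5*S
U(o, b) = 3 + 6*o (U(o, b) = o + (3 + 5*o) = 3 + 6*o)
I = 1/7411 ≈ 0.00013493
(I + 22671) + √(-10897 + U(-72, -7)) = (1/7411 + 22671) + √(-10897 + (3 + 6*(-72))) = 168014782/7411 + √(-10897 + (3 - 432)) = 168014782/7411 + √(-10897 - 429) = 168014782/7411 + √(-11326) = 168014782/7411 + I*√11326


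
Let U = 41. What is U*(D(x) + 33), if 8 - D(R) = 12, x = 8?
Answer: 1189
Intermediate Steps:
D(R) = -4 (D(R) = 8 - 1*12 = 8 - 12 = -4)
U*(D(x) + 33) = 41*(-4 + 33) = 41*29 = 1189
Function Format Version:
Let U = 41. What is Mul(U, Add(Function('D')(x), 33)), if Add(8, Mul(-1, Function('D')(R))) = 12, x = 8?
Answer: 1189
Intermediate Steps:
Function('D')(R) = -4 (Function('D')(R) = Add(8, Mul(-1, 12)) = Add(8, -12) = -4)
Mul(U, Add(Function('D')(x), 33)) = Mul(41, Add(-4, 33)) = Mul(41, 29) = 1189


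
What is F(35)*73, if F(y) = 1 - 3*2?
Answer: -365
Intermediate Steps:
F(y) = -5 (F(y) = 1 - 6 = -5)
F(35)*73 = -5*73 = -365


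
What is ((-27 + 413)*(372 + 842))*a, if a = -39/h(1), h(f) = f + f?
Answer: -9137778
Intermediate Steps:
h(f) = 2*f
a = -39/2 (a = -39/(2*1) = -39/2 ≈ -19.500)
((-27 + 413)*(372 + 842))*a = ((-27 + 413)*(372 + 842))*(-39/2) = (386*1214)*(-39/2) = 468604*(-39/2) = -9137778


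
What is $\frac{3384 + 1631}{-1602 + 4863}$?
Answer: $\frac{5015}{3261} \approx 1.5379$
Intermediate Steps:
$\frac{3384 + 1631}{-1602 + 4863} = \frac{5015}{3261}$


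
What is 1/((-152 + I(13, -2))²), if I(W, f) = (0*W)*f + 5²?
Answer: 1/16129 ≈ 6.2000e-5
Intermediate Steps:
I(W, f) = 25 (I(W, f) = 0*f + 25 = 0 + 25 = 25)
1/((-152 + I(13, -2))²) = 1/((-152 + 25)²) = 1/((-127)²) = 1/16129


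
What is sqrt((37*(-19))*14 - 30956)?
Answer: I*sqrt(40798) ≈ 201.99*I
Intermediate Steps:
sqrt((37*(-19))*14 - 30956) = sqrt(-703*14 - 30956) = sqrt(-9842 - 30956) = sqrt(-40798) = I*sqrt(40798)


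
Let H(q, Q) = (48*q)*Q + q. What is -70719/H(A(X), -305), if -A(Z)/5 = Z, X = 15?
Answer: -23573/365975 ≈ -0.064412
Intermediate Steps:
A(Z) = -5*Z
H(q, Q) = q + 48*Q*q (H(q, Q) = 48*Q*q + q = q + 48*Q*q)
-70719/H(A(X), -305) = -70719*(-1/(75*(1 + 48*(-305)))) = -70719*(-1/(75*(1 - 14640))) = -70719/((-75*(-14639))) = -70719/1097925 = -70719*1/1097925 = -23573/365975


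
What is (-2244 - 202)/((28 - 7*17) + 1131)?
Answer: -1223/520 ≈ -2.3519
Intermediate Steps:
(-2244 - 202)/((28 - 7*17) + 1131) = -2446/((28 - 119) + 1131) = -2446/(-91 + 1131) = -2446/1040 = -2446*1/1040 = -1223/520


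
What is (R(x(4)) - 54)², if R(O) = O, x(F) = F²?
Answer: 1444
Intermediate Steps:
(R(x(4)) - 54)² = (4² - 54)² = (16 - 54)² = (-38)² = 1444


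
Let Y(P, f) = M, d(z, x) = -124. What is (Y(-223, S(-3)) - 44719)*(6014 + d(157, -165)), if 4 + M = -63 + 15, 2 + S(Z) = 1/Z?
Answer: -263701190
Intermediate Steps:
S(Z) = -2 + 1/Z
M = -52 (M = -4 + (-63 + 15) = -4 - 48 = -52)
Y(P, f) = -52
(Y(-223, S(-3)) - 44719)*(6014 + d(157, -165)) = (-52 - 44719)*(6014 - 124) = -44771*5890 = -263701190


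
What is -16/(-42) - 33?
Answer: -685/21 ≈ -32.619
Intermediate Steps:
-16/(-42) - 33 = -16*(-1/42) - 33 = 8/21 - 33 = -685/21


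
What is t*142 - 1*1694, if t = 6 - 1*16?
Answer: -3114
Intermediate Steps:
t = -10 (t = 6 - 16 = -10)
t*142 - 1*1694 = -10*142 - 1*1694 = -1420 - 1694 = -3114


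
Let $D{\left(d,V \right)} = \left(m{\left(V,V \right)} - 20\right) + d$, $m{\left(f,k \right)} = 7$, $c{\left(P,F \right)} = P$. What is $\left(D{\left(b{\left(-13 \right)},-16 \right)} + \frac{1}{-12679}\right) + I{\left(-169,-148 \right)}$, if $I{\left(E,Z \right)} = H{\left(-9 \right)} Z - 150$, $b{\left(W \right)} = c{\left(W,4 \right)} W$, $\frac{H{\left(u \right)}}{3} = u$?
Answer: $\frac{50741357}{12679} \approx 4002.0$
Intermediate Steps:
$H{\left(u \right)} = 3 u$
$b{\left(W \right)} = W^{2}$ ($b{\left(W \right)} = W W = W^{2}$)
$I{\left(E,Z \right)} = -150 - 27 Z$ ($I{\left(E,Z \right)} = 3 \left(-9\right) Z - 150 = - 27 Z - 150 = -150 - 27 Z$)
$D{\left(d,V \right)} = -13 + d$ ($D{\left(d,V \right)} = \left(7 - 20\right) + d = -13 + d$)
$\left(D{\left(b{\left(-13 \right)},-16 \right)} + \frac{1}{-12679}\right) + I{\left(-169,-148 \right)} = \left(\left(-13 + \left(-13\right)^{2}\right) + \frac{1}{-12679}\right) - -3846 = \left(\left(-13 + 169\right) - \frac{1}{12679}\right) + \left(-150 + 3996\right) = \left(156 - \frac{1}{12679}\right) + 3846 = \frac{1977923}{12679} + 3846 = \frac{50741357}{12679}$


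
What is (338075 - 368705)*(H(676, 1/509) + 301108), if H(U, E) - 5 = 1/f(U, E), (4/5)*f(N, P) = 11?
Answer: -101454027594/11 ≈ -9.2231e+9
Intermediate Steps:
f(N, P) = 55/4 (f(N, P) = (5/4)*11 = 55/4)
H(U, E) = 279/55 (H(U, E) = 5 + 1/(55/4) = 5 + 4/55 = 279/55)
(338075 - 368705)*(H(676, 1/509) + 301108) = (338075 - 368705)*(279/55 + 301108) = -30630*16561219/55 = -101454027594/11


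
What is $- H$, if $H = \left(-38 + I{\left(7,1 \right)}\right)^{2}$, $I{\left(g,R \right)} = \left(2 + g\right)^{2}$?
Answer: $-1849$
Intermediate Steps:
$H = 1849$ ($H = \left(-38 + \left(2 + 7\right)^{2}\right)^{2} = \left(-38 + 9^{2}\right)^{2} = \left(-38 + 81\right)^{2} = 43^{2} = 1849$)
$- H = \left(-1\right) 1849 = -1849$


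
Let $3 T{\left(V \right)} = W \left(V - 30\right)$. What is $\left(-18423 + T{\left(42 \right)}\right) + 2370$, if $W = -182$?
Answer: $-16781$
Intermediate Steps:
$T{\left(V \right)} = 1820 - \frac{182 V}{3}$ ($T{\left(V \right)} = \frac{\left(-182\right) \left(V - 30\right)}{3} = \frac{\left(-182\right) \left(-30 + V\right)}{3} = \frac{5460 - 182 V}{3} = 1820 - \frac{182 V}{3}$)
$\left(-18423 + T{\left(42 \right)}\right) + 2370 = \left(-18423 + \left(1820 - 2548\right)\right) + 2370 = \left(-18423 - 728\right) + 2370 = -19151 + 2370 = -16781$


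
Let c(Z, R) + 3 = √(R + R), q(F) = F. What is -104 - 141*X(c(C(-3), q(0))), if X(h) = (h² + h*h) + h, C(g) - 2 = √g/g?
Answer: -2219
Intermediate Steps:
C(g) = 2 + g^(-½) (C(g) = 2 + √g/g = 2 + g^(-½))
c(Z, R) = -3 + √2*√R (c(Z, R) = -3 + √(R + R) = -3 + √(2*R) = -3 + √2*√R)
X(h) = h + 2*h² (X(h) = (h² + h²) + h = 2*h² + h = h + 2*h²)
-104 - 141*X(c(C(-3), q(0))) = -104 - 141*(-3 + √2*√0)*(1 + 2*(-3 + √2*√0)) = -104 - 141*(-3 + √2*0)*(1 + 2*(-3 + √2*0)) = -104 - 141*(-3 + 0)*(1 + 2*(-3 + 0)) = -104 - (-423)*(1 + 2*(-3)) = -104 - (-423)*(1 - 6) = -104 - (-423)*(-5) = -104 - 141*15 = -104 - 2115 = -2219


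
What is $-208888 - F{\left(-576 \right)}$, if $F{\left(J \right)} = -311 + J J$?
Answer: $-540353$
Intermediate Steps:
$F{\left(J \right)} = -311 + J^{2}$
$-208888 - F{\left(-576 \right)} = -208888 - \left(-311 + \left(-576\right)^{2}\right) = -208888 - \left(-311 + 331776\right) = -208888 - 331465 = -540353$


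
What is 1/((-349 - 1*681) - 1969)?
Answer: -1/2999 ≈ -0.00033344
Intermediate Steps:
1/((-349 - 1*681) - 1969) = 1/((-349 - 681) - 1969) = 1/(-1030 - 1969) = 1/(-2999) = -1/2999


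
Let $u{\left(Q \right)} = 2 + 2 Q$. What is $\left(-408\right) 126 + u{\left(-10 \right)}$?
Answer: $-51426$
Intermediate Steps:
$\left(-408\right) 126 + u{\left(-10 \right)} = \left(-408\right) 126 + \left(2 + 2 \left(-10\right)\right) = -51408 + \left(2 - 20\right) = -51408 - 18 = -51426$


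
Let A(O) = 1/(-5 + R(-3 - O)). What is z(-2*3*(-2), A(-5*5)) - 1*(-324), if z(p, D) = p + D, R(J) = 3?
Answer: 671/2 ≈ 335.50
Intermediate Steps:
A(O) = -½ (A(O) = 1/(-5 + 3) = 1/(-2) = -½)
z(p, D) = D + p
z(-2*3*(-2), A(-5*5)) - 1*(-324) = (-½ - 2*3*(-2)) - 1*(-324) = (-½ - 6*(-2)) + 324 = (-½ + 12) + 324 = 23/2 + 324 = 671/2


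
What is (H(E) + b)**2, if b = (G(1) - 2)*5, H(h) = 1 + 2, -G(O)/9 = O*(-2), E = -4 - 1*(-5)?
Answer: 6889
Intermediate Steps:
E = 1 (E = -4 + 5 = 1)
G(O) = 18*O (G(O) = -9*O*(-2) = -(-18)*O = 18*O)
H(h) = 3
b = 80 (b = (18*1 - 2)*5 = (18 - 2)*5 = 16*5 = 80)
(H(E) + b)**2 = (3 + 80)**2 = 83**2 = 6889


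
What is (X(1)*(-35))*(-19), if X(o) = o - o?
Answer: 0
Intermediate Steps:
X(o) = 0
(X(1)*(-35))*(-19) = (0*(-35))*(-19) = 0*(-19) = 0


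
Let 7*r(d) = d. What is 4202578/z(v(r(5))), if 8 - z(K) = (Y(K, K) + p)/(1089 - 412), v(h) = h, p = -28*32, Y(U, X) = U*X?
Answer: 139412119994/309263 ≈ 4.5079e+5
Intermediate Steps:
r(d) = d/7
p = -896
z(K) = 6312/677 - K²/677 (z(K) = 8 - (K*K - 896)/(1089 - 412) = 8 - (K² - 896)/677 = 8 - (-896 + K²)/677 = 8 - (-896/677 + K²/677) = 8 + (896/677 - K²/677) = 6312/677 - K²/677)
4202578/z(v(r(5))) = 4202578/(6312/677 - ((⅐)*5)²/677) = 4202578/(6312/677 - (5/7)²/677) = 4202578/(6312/677 - 1/677*25/49) = 4202578/(6312/677 - 25/33173) = 4202578/(309263/33173) = 4202578*(33173/309263) = 139412119994/309263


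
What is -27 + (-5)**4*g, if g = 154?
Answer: 96223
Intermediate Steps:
-27 + (-5)**4*g = -27 + (-5)**4*154 = -27 + 625*154 = -27 + 96250 = 96223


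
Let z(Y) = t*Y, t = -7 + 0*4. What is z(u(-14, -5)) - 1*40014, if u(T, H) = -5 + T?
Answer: -39881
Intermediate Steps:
t = -7 (t = -7 + 0 = -7)
z(Y) = -7*Y
z(u(-14, -5)) - 1*40014 = -7*(-5 - 14) - 1*40014 = -7*(-19) - 40014 = 133 - 40014 = -39881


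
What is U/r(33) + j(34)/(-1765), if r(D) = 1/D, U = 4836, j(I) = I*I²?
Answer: 281633516/1765 ≈ 1.5957e+5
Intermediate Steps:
j(I) = I³
U/r(33) + j(34)/(-1765) = 4836/(1/33) + 34³/(-1765) = 4836/(1/33) + 39304*(-1/1765) = 4836*33 - 39304/1765 = 159588 - 39304/1765 = 281633516/1765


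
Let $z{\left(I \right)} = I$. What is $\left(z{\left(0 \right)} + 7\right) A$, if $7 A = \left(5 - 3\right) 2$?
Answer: $4$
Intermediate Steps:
$A = \frac{4}{7}$ ($A = \frac{\left(5 - 3\right) 2}{7} = \frac{2 \cdot 2}{7} = \frac{1}{7} \cdot 4 = \frac{4}{7} \approx 0.57143$)
$\left(z{\left(0 \right)} + 7\right) A = \left(0 + 7\right) \frac{4}{7} = 7 \cdot \frac{4}{7} = 4$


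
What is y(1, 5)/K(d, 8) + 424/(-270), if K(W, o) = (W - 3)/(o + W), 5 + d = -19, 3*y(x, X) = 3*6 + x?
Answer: 884/405 ≈ 2.1827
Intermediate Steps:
y(x, X) = 6 + x/3 (y(x, X) = (3*6 + x)/3 = (18 + x)/3 = 6 + x/3)
d = -24 (d = -5 - 19 = -24)
K(W, o) = (-3 + W)/(W + o)
y(1, 5)/K(d, 8) + 424/(-270) = (6 + (1/3)*1)/(((-3 - 24)/(-24 + 8))) + 424/(-270) = (6 + 1/3)/((-27/(-16))) + 424*(-1/270) = 19/(3*((-1/16*(-27)))) - 212/135 = 19/(3*(27/16)) - 212/135 = (19/3)*(16/27) - 212/135 = 304/81 - 212/135 = 884/405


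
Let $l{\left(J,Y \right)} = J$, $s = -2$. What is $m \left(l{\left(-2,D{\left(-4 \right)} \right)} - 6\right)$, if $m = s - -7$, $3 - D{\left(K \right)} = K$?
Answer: $-40$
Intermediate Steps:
$D{\left(K \right)} = 3 - K$
$m = 5$ ($m = -2 - -7 = -2 + 7 = 5$)
$m \left(l{\left(-2,D{\left(-4 \right)} \right)} - 6\right) = 5 \left(-2 - 6\right) = 5 \left(-8\right) = -40$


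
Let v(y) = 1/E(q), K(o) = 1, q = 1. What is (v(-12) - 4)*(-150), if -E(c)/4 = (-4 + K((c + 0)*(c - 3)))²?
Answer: 3625/6 ≈ 604.17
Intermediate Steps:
E(c) = -36 (E(c) = -4*(-4 + 1)² = -4*(-3)² = -4*9 = -36)
v(y) = -1/36 (v(y) = 1/(-36) = -1/36)
(v(-12) - 4)*(-150) = (-1/36 - 4)*(-150) = -145/36*(-150) = 3625/6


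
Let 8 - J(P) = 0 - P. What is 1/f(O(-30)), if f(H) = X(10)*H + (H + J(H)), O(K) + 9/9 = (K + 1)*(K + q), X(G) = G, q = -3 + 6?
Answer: 1/9392 ≈ 0.00010647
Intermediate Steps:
J(P) = 8 + P (J(P) = 8 - (0 - P) = 8 - (-1)*P = 8 + P)
q = 3
O(K) = -1 + (1 + K)*(3 + K) (O(K) = -1 + (K + 1)*(K + 3) = -1 + (1 + K)*(3 + K))
f(H) = 8 + 12*H (f(H) = 10*H + (H + (8 + H)) = 10*H + (8 + 2*H) = 8 + 12*H)
1/f(O(-30)) = 1/(8 + 12*(2 + (-30)² + 4*(-30))) = 1/(8 + 12*(2 + 900 - 120)) = 1/(8 + 12*782) = 1/(8 + 9384) = 1/9392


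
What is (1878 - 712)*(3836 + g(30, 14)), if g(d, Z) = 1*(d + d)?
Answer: 4542736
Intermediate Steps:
g(d, Z) = 2*d (g(d, Z) = 1*(2*d) = 2*d)
(1878 - 712)*(3836 + g(30, 14)) = (1878 - 712)*(3836 + 2*30) = 1166*(3836 + 60) = 1166*3896 = 4542736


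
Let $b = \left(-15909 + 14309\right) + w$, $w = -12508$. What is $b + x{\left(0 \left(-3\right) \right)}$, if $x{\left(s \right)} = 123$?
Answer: $-13985$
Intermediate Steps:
$b = -14108$ ($b = \left(-15909 + 14309\right) - 12508 = -1600 - 12508 = -14108$)
$b + x{\left(0 \left(-3\right) \right)} = -14108 + 123 = -13985$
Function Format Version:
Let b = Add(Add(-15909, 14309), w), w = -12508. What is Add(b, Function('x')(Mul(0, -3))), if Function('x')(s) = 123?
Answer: -13985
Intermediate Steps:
b = -14108 (b = Add(Add(-15909, 14309), -12508) = Add(-1600, -12508) = -14108)
Add(b, Function('x')(Mul(0, -3))) = Add(-14108, 123) = -13985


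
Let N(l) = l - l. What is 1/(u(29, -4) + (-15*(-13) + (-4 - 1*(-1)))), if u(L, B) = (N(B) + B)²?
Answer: 1/208 ≈ 0.0048077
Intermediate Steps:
N(l) = 0
u(L, B) = B² (u(L, B) = (0 + B)² = B²)
1/(u(29, -4) + (-15*(-13) + (-4 - 1*(-1)))) = 1/((-4)² + (-15*(-13) + (-4 - 1*(-1)))) = 1/(16 + (195 + (-4 + 1))) = 1/(16 + (195 - 3)) = 1/(16 + 192) = 1/208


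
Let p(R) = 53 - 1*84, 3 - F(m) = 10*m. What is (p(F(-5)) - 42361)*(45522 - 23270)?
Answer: -943306784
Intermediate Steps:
F(m) = 3 - 10*m
p(R) = -31 (p(R) = 53 - 84 = -31)
(p(F(-5)) - 42361)*(45522 - 23270) = (-31 - 42361)*(45522 - 23270) = -42392*22252 = -943306784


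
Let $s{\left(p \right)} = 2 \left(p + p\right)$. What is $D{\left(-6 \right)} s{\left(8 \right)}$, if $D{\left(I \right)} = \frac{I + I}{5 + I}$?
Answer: $384$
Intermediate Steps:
$s{\left(p \right)} = 4 p$ ($s{\left(p \right)} = 2 \cdot 2 p = 4 p$)
$D{\left(I \right)} = \frac{2 I}{5 + I}$
$D{\left(-6 \right)} s{\left(8 \right)} = 2 \left(-6\right) \frac{1}{5 - 6} \cdot 4 \cdot 8 = 2 \left(-6\right) \frac{1}{-1} \cdot 32 = 2 \left(-6\right) \left(-1\right) 32 = 12 \cdot 32 = 384$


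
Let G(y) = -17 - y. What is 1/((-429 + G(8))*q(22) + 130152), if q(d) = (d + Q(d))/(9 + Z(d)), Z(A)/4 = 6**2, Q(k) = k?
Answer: 153/19893280 ≈ 7.6910e-6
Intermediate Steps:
Z(A) = 144 (Z(A) = 4*6**2 = 4*36 = 144)
q(d) = 2*d/153 (q(d) = (d + d)/(9 + 144) = (2*d)/153 = (2*d)*(1/153) = 2*d/153)
1/((-429 + G(8))*q(22) + 130152) = 1/((-429 + (-17 - 1*8))*((2/153)*22) + 130152) = 1/((-429 + (-17 - 8))*(44/153) + 130152) = 1/((-429 - 25)*(44/153) + 130152) = 1/(-454*44/153 + 130152) = 1/(-19976/153 + 130152) = 1/(19893280/153) = 153/19893280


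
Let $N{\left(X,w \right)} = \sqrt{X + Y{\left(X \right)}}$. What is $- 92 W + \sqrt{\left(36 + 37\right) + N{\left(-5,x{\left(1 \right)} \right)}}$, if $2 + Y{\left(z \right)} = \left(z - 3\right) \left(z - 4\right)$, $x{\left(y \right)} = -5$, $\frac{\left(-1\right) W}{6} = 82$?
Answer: $45264 + \sqrt{73 + \sqrt{65}} \approx 45273.0$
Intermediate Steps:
$W = -492$ ($W = \left(-6\right) 82 = -492$)
$Y{\left(z \right)} = -2 + \left(-4 + z\right) \left(-3 + z\right)$ ($Y{\left(z \right)} = -2 + \left(z - 3\right) \left(z - 4\right) = -2 + \left(-3 + z\right) \left(-4 + z\right) = -2 + \left(-4 + z\right) \left(-3 + z\right)$)
$N{\left(X,w \right)} = \sqrt{10 + X^{2} - 6 X}$ ($N{\left(X,w \right)} = \sqrt{X + \left(10 + X^{2} - 7 X\right)} = \sqrt{10 + X^{2} - 6 X}$)
$- 92 W + \sqrt{\left(36 + 37\right) + N{\left(-5,x{\left(1 \right)} \right)}} = \left(-92\right) \left(-492\right) + \sqrt{\left(36 + 37\right) + \sqrt{10 + \left(-5\right)^{2} - -30}} = 45264 + \sqrt{73 + \sqrt{10 + 25 + 30}} = 45264 + \sqrt{73 + \sqrt{65}}$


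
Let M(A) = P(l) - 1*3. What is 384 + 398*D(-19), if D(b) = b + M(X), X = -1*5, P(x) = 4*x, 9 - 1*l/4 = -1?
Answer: 55308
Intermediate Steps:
l = 40 (l = 36 - 4*(-1) = 36 + 4 = 40)
X = -5
M(A) = 157 (M(A) = 4*40 - 1*3 = 160 - 3 = 157)
D(b) = 157 + b (D(b) = b + 157 = 157 + b)
384 + 398*D(-19) = 384 + 398*(157 - 19) = 384 + 398*138 = 384 + 54924 = 55308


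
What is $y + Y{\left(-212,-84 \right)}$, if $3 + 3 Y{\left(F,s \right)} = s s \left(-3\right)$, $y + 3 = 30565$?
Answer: $23505$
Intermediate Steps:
$y = 30562$ ($y = -3 + 30565 = 30562$)
$Y{\left(F,s \right)} = -1 - s^{2}$ ($Y{\left(F,s \right)} = -1 + \frac{s s \left(-3\right)}{3} = -1 + \frac{s^{2} \left(-3\right)}{3} = -1 + \frac{\left(-3\right) s^{2}}{3} = -1 - s^{2}$)
$y + Y{\left(-212,-84 \right)} = 30562 - 7057 = 23505$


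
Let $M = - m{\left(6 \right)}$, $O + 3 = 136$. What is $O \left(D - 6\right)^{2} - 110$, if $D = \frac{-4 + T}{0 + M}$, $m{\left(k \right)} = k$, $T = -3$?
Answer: $\frac{107893}{36} \approx 2997.0$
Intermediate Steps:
$O = 133$ ($O = -3 + 136 = 133$)
$M = -6$ ($M = \left(-1\right) 6 = -6$)
$D = \frac{7}{6}$ ($D = \frac{-4 - 3}{0 - 6} = - \frac{7}{-6} = \left(-7\right) \left(- \frac{1}{6}\right) = \frac{7}{6} \approx 1.1667$)
$O \left(D - 6\right)^{2} - 110 = 133 \left(\frac{7}{6} - 6\right)^{2} - 110 = 133 \left(- \frac{29}{6}\right)^{2} - 110 = 133 \cdot \frac{841}{36} - 110 = \frac{111853}{36} - 110 = \frac{107893}{36}$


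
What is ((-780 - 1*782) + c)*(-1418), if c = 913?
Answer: 920282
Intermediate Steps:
((-780 - 1*782) + c)*(-1418) = ((-780 - 1*782) + 913)*(-1418) = ((-780 - 782) + 913)*(-1418) = (-1562 + 913)*(-1418) = -649*(-1418) = 920282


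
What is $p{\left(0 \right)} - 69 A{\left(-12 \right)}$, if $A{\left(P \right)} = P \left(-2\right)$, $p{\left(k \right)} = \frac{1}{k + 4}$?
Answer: $- \frac{6623}{4} \approx -1655.8$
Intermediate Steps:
$p{\left(k \right)} = \frac{1}{4 + k}$
$A{\left(P \right)} = - 2 P$
$p{\left(0 \right)} - 69 A{\left(-12 \right)} = \frac{1}{4 + 0} - 69 \left(\left(-2\right) \left(-12\right)\right) = \frac{1}{4} - 1656 = - \frac{6623}{4}$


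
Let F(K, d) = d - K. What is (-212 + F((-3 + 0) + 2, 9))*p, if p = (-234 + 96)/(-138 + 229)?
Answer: 27876/91 ≈ 306.33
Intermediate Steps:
p = -138/91 ≈ -1.5165
(-212 + F((-3 + 0) + 2, 9))*p = (-212 + (9 - ((-3 + 0) + 2)))*(-138/91) = (-212 + (9 - (-3 + 2)))*(-138/91) = (-212 + (9 - 1*(-1)))*(-138/91) = (-212 + (9 + 1))*(-138/91) = (-212 + 10)*(-138/91) = -202*(-138/91) = 27876/91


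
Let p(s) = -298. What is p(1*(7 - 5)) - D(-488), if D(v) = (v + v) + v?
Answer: 1166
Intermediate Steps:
D(v) = 3*v (D(v) = 2*v + v = 3*v)
p(1*(7 - 5)) - D(-488) = -298 - 3*(-488) = -298 - 1*(-1464) = -298 + 1464 = 1166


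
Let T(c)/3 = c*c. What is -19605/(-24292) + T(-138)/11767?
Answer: 1618542579/285843964 ≈ 5.6623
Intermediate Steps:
T(c) = 3*c² (T(c) = 3*(c*c) = 3*c²)
-19605/(-24292) + T(-138)/11767 = -19605/(-24292) + (3*(-138)²)/11767 = -19605*(-1/24292) + (3*19044)*(1/11767) = 19605/24292 + 57132*(1/11767) = 19605/24292 + 57132/11767 = 1618542579/285843964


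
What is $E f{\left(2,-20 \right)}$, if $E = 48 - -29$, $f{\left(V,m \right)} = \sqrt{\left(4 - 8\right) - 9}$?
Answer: $77 i \sqrt{13} \approx 277.63 i$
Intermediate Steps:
$f{\left(V,m \right)} = i \sqrt{13}$ ($f{\left(V,m \right)} = \sqrt{\left(4 - 8\right) - 9} = \sqrt{-4 - 9} = \sqrt{-13} = i \sqrt{13}$)
$E = 77$ ($E = 48 + 29 = 77$)
$E f{\left(2,-20 \right)} = 77 i \sqrt{13}$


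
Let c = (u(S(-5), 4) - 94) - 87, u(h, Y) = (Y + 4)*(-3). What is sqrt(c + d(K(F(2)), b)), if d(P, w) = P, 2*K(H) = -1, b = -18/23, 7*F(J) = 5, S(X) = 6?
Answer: I*sqrt(822)/2 ≈ 14.335*I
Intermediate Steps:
F(J) = 5/7 (F(J) = (1/7)*5 = 5/7)
b = -18/23 (b = -18*1/23 = -18/23 ≈ -0.78261)
K(H) = -1/2 (K(H) = (1/2)*(-1) = -1/2)
u(h, Y) = -12 - 3*Y (u(h, Y) = (4 + Y)*(-3) = -12 - 3*Y)
c = -205 (c = ((-12 - 3*4) - 94) - 87 = ((-12 - 12) - 94) - 87 = (-24 - 94) - 87 = -118 - 87 = -205)
sqrt(c + d(K(F(2)), b)) = sqrt(-205 - 1/2) = sqrt(-411/2) = I*sqrt(822)/2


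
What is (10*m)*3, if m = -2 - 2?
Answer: -120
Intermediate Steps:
m = -4
(10*m)*3 = (10*(-4))*3 = -40*3 = -120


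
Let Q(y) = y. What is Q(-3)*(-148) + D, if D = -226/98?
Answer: 21643/49 ≈ 441.69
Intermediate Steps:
D = -113/49 (D = -226*1/98 = -113/49 ≈ -2.3061)
Q(-3)*(-148) + D = -3*(-148) - 113/49 = 444 - 113/49 = 21643/49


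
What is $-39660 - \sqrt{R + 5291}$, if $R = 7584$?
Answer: $-39660 - 5 \sqrt{515} \approx -39774.0$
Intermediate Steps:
$-39660 - \sqrt{R + 5291} = -39660 - \sqrt{7584 + 5291} = -39660 - \sqrt{12875} = -39660 - 5 \sqrt{515}$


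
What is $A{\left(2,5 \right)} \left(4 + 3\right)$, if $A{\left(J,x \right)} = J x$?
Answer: $70$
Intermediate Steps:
$A{\left(2,5 \right)} \left(4 + 3\right) = 2 \cdot 5 \left(4 + 3\right) = 10 \cdot 7 = 70$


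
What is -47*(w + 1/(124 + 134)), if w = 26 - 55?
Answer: 351607/258 ≈ 1362.8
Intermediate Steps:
w = -29
-47*(w + 1/(124 + 134)) = -47*(-29 + 1/(124 + 134)) = -47*(-29 + 1/258) = -47*(-7481/258) = 351607/258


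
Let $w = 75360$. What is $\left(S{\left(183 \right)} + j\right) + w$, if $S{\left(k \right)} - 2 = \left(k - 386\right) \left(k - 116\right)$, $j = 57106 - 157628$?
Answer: $-38761$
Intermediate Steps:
$j = -100522$
$S{\left(k \right)} = 2 + \left(-386 + k\right) \left(-116 + k\right)$ ($S{\left(k \right)} = 2 + \left(k - 386\right) \left(k - 116\right) = 2 + \left(-386 + k\right) \left(-116 + k\right)$)
$\left(S{\left(183 \right)} + j\right) + w = \left(\left(44778 + 183^{2} - 91866\right) - 100522\right) + 75360 = \left(\left(44778 + 33489 - 91866\right) - 100522\right) + 75360 = \left(-13599 - 100522\right) + 75360 = -114121 + 75360 = -38761$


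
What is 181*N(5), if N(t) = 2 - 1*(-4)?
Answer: 1086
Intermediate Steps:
N(t) = 6 (N(t) = 2 + 4 = 6)
181*N(5) = 181*6 = 1086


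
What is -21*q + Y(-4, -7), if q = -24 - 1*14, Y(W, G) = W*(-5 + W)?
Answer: 834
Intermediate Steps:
q = -38 (q = -24 - 14 = -38)
-21*q + Y(-4, -7) = -21*(-38) - 4*(-5 - 4) = 798 - 4*(-9) = 798 + 36 = 834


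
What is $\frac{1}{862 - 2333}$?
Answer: $- \frac{1}{1471} \approx -0.00067981$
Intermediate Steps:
$\frac{1}{862 - 2333} = \frac{1}{-1471} = - \frac{1}{1471}$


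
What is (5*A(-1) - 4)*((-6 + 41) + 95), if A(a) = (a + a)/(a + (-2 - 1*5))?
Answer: -715/2 ≈ -357.50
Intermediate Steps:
A(a) = 2*a/(-7 + a) (A(a) = (2*a)/(a + (-2 - 5)) = (2*a)/(a - 7) = (2*a)/(-7 + a) = 2*a/(-7 + a))
(5*A(-1) - 4)*((-6 + 41) + 95) = (5*(2*(-1)/(-7 - 1)) - 4)*((-6 + 41) + 95) = (5*(2*(-1)/(-8)) - 4)*(35 + 95) = (5*(2*(-1)*(-⅛)) - 4)*130 = (5*(¼) - 4)*130 = (5/4 - 4)*130 = -11/4*130 = -715/2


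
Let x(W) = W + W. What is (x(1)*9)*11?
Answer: 198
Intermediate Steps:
x(W) = 2*W
(x(1)*9)*11 = ((2*1)*9)*11 = (2*9)*11 = 18*11 = 198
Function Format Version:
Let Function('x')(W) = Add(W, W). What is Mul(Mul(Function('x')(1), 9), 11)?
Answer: 198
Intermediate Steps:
Function('x')(W) = Mul(2, W)
Mul(Mul(Function('x')(1), 9), 11) = Mul(Mul(Mul(2, 1), 9), 11) = Mul(Mul(2, 9), 11) = Mul(18, 11) = 198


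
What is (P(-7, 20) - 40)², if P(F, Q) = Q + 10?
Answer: 100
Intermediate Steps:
P(F, Q) = 10 + Q
(P(-7, 20) - 40)² = ((10 + 20) - 40)² = (30 - 40)² = (-10)² = 100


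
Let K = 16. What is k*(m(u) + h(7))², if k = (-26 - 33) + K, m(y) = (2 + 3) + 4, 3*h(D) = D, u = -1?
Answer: -49708/9 ≈ -5523.1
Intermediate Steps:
h(D) = D/3
m(y) = 9 (m(y) = 5 + 4 = 9)
k = -43 (k = (-26 - 33) + 16 = -59 + 16 = -43)
k*(m(u) + h(7))² = -43*(9 + (⅓)*7)² = -43*(9 + 7/3)² = -43*(34/3)² = -43*1156/9 = -49708/9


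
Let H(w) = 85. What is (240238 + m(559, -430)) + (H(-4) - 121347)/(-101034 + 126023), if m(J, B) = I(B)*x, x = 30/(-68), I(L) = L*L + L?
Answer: 67481257815/424813 ≈ 1.5885e+5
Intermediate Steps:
I(L) = L + L**2 (I(L) = L**2 + L = L + L**2)
x = -15/34 (x = 30*(-1/68) = -15/34 ≈ -0.44118)
m(J, B) = -15*B*(1 + B)/34 (m(J, B) = (B*(1 + B))*(-15/34) = -15*B*(1 + B)/34)
(240238 + m(559, -430)) + (H(-4) - 121347)/(-101034 + 126023) = (240238 - 15/34*(-430)*(1 - 430)) + (85 - 121347)/(-101034 + 126023) = (240238 - 15/34*(-430)*(-429)) - 121262/24989 = (240238 - 1383525/17) - 121262*1/24989 = 2700521/17 - 121262/24989 = 67481257815/424813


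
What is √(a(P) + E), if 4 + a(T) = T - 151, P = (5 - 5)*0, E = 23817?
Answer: √23662 ≈ 153.82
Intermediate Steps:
P = 0 (P = 0*0 = 0)
a(T) = -155 + T (a(T) = -4 + (T - 151) = -4 + (-151 + T) = -155 + T)
√(a(P) + E) = √((-155 + 0) + 23817) = √(-155 + 23817) = √23662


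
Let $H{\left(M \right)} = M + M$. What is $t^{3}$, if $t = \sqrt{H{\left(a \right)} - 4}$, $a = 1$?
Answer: $- 2 i \sqrt{2} \approx - 2.8284 i$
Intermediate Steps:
$H{\left(M \right)} = 2 M$
$t = i \sqrt{2}$ ($t = \sqrt{2 \cdot 1 - 4} = \sqrt{2 - 4} = \sqrt{-2} = i \sqrt{2} \approx 1.4142 i$)
$t^{3} = \left(i \sqrt{2}\right)^{3} = - 2 i \sqrt{2}$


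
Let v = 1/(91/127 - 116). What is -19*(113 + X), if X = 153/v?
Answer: 42288718/127 ≈ 3.3298e+5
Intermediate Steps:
v = -127/14641 (v = 1/(91*(1/127) - 116) = 1/(91/127 - 116) = 1/(-14641/127) = -127/14641 ≈ -0.0086743)
X = -2240073/127 (X = 153/(-127/14641) = 153*(-14641/127) = -2240073/127 ≈ -17638.)
-19*(113 + X) = -19*(113 - 2240073/127) = -19*(-2225722/127) = 42288718/127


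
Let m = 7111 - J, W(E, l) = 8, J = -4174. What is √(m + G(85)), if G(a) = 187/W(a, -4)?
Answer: √180934/4 ≈ 106.34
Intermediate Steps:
G(a) = 187/8
m = 11285 (m = 7111 - 1*(-4174) = 7111 + 4174 = 11285)
√(m + G(85)) = √(11285 + 187/8) = √(90467/8) = √180934/4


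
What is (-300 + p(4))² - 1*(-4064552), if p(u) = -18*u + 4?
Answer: 4199976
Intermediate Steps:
p(u) = 4 - 18*u
(-300 + p(4))² - 1*(-4064552) = (-300 + (4 - 18*4))² - 1*(-4064552) = (-300 + (4 - 72))² + 4064552 = (-300 - 68)² + 4064552 = (-368)² + 4064552 = 135424 + 4064552 = 4199976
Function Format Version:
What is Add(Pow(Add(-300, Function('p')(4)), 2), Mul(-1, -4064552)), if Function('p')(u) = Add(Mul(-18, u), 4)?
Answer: 4199976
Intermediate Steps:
Function('p')(u) = Add(4, Mul(-18, u))
Add(Pow(Add(-300, Function('p')(4)), 2), Mul(-1, -4064552)) = Add(Pow(Add(-300, Add(4, Mul(-18, 4))), 2), Mul(-1, -4064552)) = Add(Pow(Add(-300, Add(4, -72)), 2), 4064552) = Add(Pow(Add(-300, -68), 2), 4064552) = Add(Pow(-368, 2), 4064552) = Add(135424, 4064552) = 4199976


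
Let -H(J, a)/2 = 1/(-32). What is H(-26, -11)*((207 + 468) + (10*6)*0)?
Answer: 675/16 ≈ 42.188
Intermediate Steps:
H(J, a) = 1/16 (H(J, a) = -2/(-32) = -2*(-1/32) = 1/16)
H(-26, -11)*((207 + 468) + (10*6)*0) = ((207 + 468) + (10*6)*0)/16 = (675 + 60*0)/16 = (675 + 0)/16 = (1/16)*675 = 675/16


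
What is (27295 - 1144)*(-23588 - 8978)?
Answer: -851633466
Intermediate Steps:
(27295 - 1144)*(-23588 - 8978) = 26151*(-32566) = -851633466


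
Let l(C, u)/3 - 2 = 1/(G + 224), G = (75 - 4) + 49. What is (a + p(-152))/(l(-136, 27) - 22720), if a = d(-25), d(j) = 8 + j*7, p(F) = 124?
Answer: 14792/7813613 ≈ 0.0018931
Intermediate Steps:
G = 120 (G = 71 + 49 = 120)
l(C, u) = 2067/344 (l(C, u) = 6 + 3/(120 + 224) = 6 + 3/344 = 2067/344)
d(j) = 8 + 7*j
a = -167 (a = 8 + 7*(-25) = 8 - 175 = -167)
(a + p(-152))/(l(-136, 27) - 22720) = (-167 + 124)/(2067/344 - 22720) = -43/(-7813613/344) = -43*(-344/7813613) = 14792/7813613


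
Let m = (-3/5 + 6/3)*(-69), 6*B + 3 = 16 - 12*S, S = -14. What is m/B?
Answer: -2898/905 ≈ -3.2022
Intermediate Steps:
B = 181/6 (B = -½ + (16 - 12*(-14))/6 = -½ + (16 + 168)/6 = -½ + (⅙)*184 = -½ + 92/3 = 181/6 ≈ 30.167)
m = -483/5 (m = (-3*⅕ + 6*(⅓))*(-69) = (-⅗ + 2)*(-69) = (7/5)*(-69) = -483/5 ≈ -96.600)
m/B = -483/(5*181/6) = -483/5*6/181 = -2898/905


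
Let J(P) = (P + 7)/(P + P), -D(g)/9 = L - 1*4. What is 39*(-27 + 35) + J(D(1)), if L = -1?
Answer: 14066/45 ≈ 312.58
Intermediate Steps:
D(g) = 45 (D(g) = -9*(-1 - 1*4) = -9*(-1 - 4) = -9*(-5) = 45)
J(P) = (7 + P)/(2*P) (J(P) = (7 + P)/((2*P)) = (7 + P)*(1/(2*P)) = (7 + P)/(2*P))
39*(-27 + 35) + J(D(1)) = 39*(-27 + 35) + (1/2)*(7 + 45)/45 = 39*8 + (1/2)*(1/45)*52 = 312 + 26/45 = 14066/45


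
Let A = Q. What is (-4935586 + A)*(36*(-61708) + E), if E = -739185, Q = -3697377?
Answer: 25559380464099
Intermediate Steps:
A = -3697377
(-4935586 + A)*(36*(-61708) + E) = (-4935586 - 3697377)*(36*(-61708) - 739185) = -8632963*(-2221488 - 739185) = -8632963*(-2960673) = 25559380464099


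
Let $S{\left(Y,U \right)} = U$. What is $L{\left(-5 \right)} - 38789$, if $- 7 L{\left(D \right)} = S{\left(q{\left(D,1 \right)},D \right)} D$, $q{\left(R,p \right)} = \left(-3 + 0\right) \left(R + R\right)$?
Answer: $- \frac{271548}{7} \approx -38793.0$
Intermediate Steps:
$q{\left(R,p \right)} = - 6 R$ ($q{\left(R,p \right)} = - 3 \cdot 2 R = - 6 R$)
$L{\left(D \right)} = - \frac{D^{2}}{7}$ ($L{\left(D \right)} = - \frac{D D}{7} = - \frac{D^{2}}{7}$)
$L{\left(-5 \right)} - 38789 = - \frac{\left(-5\right)^{2}}{7} - 38789 = \left(- \frac{1}{7}\right) 25 - 38789 = - \frac{25}{7} - 38789 = - \frac{271548}{7}$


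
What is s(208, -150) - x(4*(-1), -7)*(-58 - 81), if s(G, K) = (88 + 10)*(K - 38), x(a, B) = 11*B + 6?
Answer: -28293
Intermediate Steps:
x(a, B) = 6 + 11*B
s(G, K) = -3724 + 98*K (s(G, K) = 98*(-38 + K) = -3724 + 98*K)
s(208, -150) - x(4*(-1), -7)*(-58 - 81) = (-3724 + 98*(-150)) - (6 + 11*(-7))*(-58 - 81) = (-3724 - 14700) - (6 - 77)*(-139) = -18424 - (-71)*(-139) = -18424 - 1*9869 = -18424 - 9869 = -28293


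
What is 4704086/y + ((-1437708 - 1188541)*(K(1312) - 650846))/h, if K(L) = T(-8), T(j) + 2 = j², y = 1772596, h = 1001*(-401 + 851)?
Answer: 5152351810102897/1357935150 ≈ 3.7943e+6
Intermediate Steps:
h = 450450 (h = 1001*450 = 450450)
T(j) = -2 + j²
K(L) = 62 (K(L) = -2 + (-8)² = -2 + 64 = 62)
4704086/y + ((-1437708 - 1188541)*(K(1312) - 650846))/h = 4704086/1772596 + ((-1437708 - 1188541)*(62 - 650846))/450450 = 4704086*(1/1772596) - 2626249*(-650784)*(1/450450) = 2352043/886298 + 1709120829216*(1/450450) = 2352043/886298 + 284853471536/75075 = 5152351810102897/1357935150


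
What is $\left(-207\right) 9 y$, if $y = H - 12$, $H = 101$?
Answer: $-165807$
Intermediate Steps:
$y = 89$ ($y = 101 - 12 = 89$)
$\left(-207\right) 9 y = \left(-207\right) 9 \cdot 89 = \left(-1863\right) 89 = -165807$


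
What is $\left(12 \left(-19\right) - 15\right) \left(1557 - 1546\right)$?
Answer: $-2673$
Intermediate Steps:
$\left(12 \left(-19\right) - 15\right) \left(1557 - 1546\right) = \left(-228 - 15\right) 11 = \left(-243\right) 11 = -2673$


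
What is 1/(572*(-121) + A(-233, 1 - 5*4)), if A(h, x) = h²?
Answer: -1/14923 ≈ -6.7011e-5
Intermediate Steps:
1/(572*(-121) + A(-233, 1 - 5*4)) = 1/(572*(-121) + (-233)²) = 1/(-69212 + 54289) = 1/(-14923) = -1/14923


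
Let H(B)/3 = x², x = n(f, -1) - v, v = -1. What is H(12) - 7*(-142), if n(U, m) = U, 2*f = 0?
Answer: 997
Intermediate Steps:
f = 0 (f = (½)*0 = 0)
x = 1 (x = 0 - 1*(-1) = 0 + 1 = 1)
H(B) = 3 (H(B) = 3*1² = 3*1 = 3)
H(12) - 7*(-142) = 3 - 7*(-142) = 3 + 994 = 997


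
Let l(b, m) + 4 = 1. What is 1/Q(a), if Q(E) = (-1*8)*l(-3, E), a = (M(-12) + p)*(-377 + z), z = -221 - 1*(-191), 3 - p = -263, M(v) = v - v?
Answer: 1/24 ≈ 0.041667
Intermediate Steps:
M(v) = 0
l(b, m) = -3 (l(b, m) = -4 + 1 = -3)
p = 266 (p = 3 - 1*(-263) = 3 + 263 = 266)
z = -30 (z = -221 + 191 = -30)
a = -108262 (a = (0 + 266)*(-377 - 30) = 266*(-407) = -108262)
Q(E) = 24 (Q(E) = -1*8*(-3) = -8*(-3) = 24)
1/Q(a) = 1/24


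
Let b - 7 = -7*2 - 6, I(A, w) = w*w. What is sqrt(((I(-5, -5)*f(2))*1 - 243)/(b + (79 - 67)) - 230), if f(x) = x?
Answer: I*sqrt(37) ≈ 6.0828*I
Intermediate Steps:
I(A, w) = w**2
b = -13 (b = 7 + (-7*2 - 6) = 7 + (-14 - 6) = 7 - 20 = -13)
sqrt(((I(-5, -5)*f(2))*1 - 243)/(b + (79 - 67)) - 230) = sqrt((((-5)**2*2)*1 - 243)/(-13 + (79 - 67)) - 230) = sqrt(((25*2)*1 - 243)/(-13 + 12) - 230) = sqrt((50*1 - 243)/(-1) - 230) = sqrt((50 - 243)*(-1) - 230) = sqrt(-193*(-1) - 230) = sqrt(193 - 230) = sqrt(-37) = I*sqrt(37)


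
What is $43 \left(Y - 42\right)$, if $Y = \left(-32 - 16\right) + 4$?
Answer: $-3698$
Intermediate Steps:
$Y = -44$ ($Y = -48 + 4 = -44$)
$43 \left(Y - 42\right) = 43 \left(-44 - 42\right) = 43 \left(-86\right) = -3698$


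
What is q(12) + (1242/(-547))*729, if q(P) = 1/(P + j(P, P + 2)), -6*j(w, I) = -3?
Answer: -22634356/13675 ≈ -1655.2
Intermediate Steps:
j(w, I) = 1/2 (j(w, I) = -1/6*(-3) = 1/2)
q(P) = 1/(1/2 + P) (q(P) = 1/(P + 1/2) = 1/(1/2 + P))
q(12) + (1242/(-547))*729 = 2/(1 + 2*12) + (1242/(-547))*729 = 2/(1 + 24) + (1242*(-1/547))*729 = 2/25 - 1242/547*729 = 2*(1/25) - 905418/547 = 2/25 - 905418/547 = -22634356/13675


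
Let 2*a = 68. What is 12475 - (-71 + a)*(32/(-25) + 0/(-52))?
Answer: 310691/25 ≈ 12428.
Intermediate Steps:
a = 34 (a = (½)*68 = 34)
12475 - (-71 + a)*(32/(-25) + 0/(-52)) = 12475 - (-71 + 34)*(32/(-25) + 0/(-52)) = 12475 - (-37)*(32*(-1/25) + 0*(-1/52)) = 12475 - (-37)*(-32/25 + 0) = 12475 - (-37)*(-32)/25 = 12475 - 1*1184/25 = 12475 - 1184/25 = 310691/25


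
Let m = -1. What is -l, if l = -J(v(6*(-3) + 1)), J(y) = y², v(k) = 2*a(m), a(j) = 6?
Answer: 144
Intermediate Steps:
v(k) = 12 (v(k) = 2*6 = 12)
l = -144 (l = -1*12² = -1*144 = -144)
-l = -1*(-144) = 144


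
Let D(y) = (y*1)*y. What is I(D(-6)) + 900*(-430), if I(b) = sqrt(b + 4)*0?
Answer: -387000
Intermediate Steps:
D(y) = y**2 (D(y) = y*y = y**2)
I(b) = 0 (I(b) = sqrt(4 + b)*0 = 0)
I(D(-6)) + 900*(-430) = 0 + 900*(-430) = 0 - 387000 = -387000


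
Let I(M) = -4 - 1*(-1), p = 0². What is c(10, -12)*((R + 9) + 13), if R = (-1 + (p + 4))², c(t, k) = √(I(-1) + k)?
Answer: 31*I*√15 ≈ 120.06*I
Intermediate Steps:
p = 0
I(M) = -3 (I(M) = -4 + 1 = -3)
c(t, k) = √(-3 + k)
R = 9 (R = (-1 + (0 + 4))² = (-1 + 4)² = 3² = 9)
c(10, -12)*((R + 9) + 13) = √(-3 - 12)*((9 + 9) + 13) = √(-15)*(18 + 13) = (I*√15)*31 = 31*I*√15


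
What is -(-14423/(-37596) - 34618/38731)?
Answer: 742881115/1456130676 ≈ 0.51017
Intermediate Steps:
-(-14423/(-37596) - 34618/38731) = -(-14423*(-1/37596) - 34618*1/38731) = -(14423/37596 - 34618/38731) = -1*(-742881115/1456130676) = 742881115/1456130676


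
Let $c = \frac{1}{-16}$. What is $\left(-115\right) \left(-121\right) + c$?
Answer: $\frac{222639}{16} \approx 13915.0$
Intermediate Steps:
$c = - \frac{1}{16} \approx -0.0625$
$\left(-115\right) \left(-121\right) + c = \left(-115\right) \left(-121\right) - \frac{1}{16} = 13915 - \frac{1}{16} = \frac{222639}{16}$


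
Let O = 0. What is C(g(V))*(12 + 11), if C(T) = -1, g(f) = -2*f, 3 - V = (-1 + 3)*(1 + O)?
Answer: -23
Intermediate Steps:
V = 1 (V = 3 - (-1 + 3)*(1 + 0) = 3 - 2 = 1)
C(g(V))*(12 + 11) = -(12 + 11) = -1*23 = -23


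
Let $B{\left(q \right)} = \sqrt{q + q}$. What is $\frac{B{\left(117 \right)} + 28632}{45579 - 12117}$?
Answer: $\frac{4772}{5577} + \frac{\sqrt{26}}{11154} \approx 0.85611$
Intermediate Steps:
$B{\left(q \right)} = \sqrt{2} \sqrt{q}$ ($B{\left(q \right)} = \sqrt{2 q} = \sqrt{2} \sqrt{q}$)
$\frac{B{\left(117 \right)} + 28632}{45579 - 12117} = \frac{\sqrt{2} \sqrt{117} + 28632}{45579 - 12117} = \frac{\sqrt{2} \cdot 3 \sqrt{13} + 28632}{33462} = \left(3 \sqrt{26} + 28632\right) \frac{1}{33462} = \left(28632 + 3 \sqrt{26}\right) \frac{1}{33462} = \frac{4772}{5577} + \frac{\sqrt{26}}{11154}$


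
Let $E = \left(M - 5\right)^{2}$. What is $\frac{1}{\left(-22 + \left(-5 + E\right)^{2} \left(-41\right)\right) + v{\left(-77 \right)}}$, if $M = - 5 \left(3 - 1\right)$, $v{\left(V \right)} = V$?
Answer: $- \frac{1}{1984499} \approx -5.0391 \cdot 10^{-7}$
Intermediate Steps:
$M = -10$ ($M = \left(-5\right) 2 = -10$)
$E = 225$ ($E = \left(-10 - 5\right)^{2} = \left(-15\right)^{2} = 225$)
$\frac{1}{\left(-22 + \left(-5 + E\right)^{2} \left(-41\right)\right) + v{\left(-77 \right)}} = \frac{1}{\left(-22 + \left(-5 + 225\right)^{2} \left(-41\right)\right) - 77} = \frac{1}{\left(-22 + 220^{2} \left(-41\right)\right) - 77} = \frac{1}{\left(-22 + 48400 \left(-41\right)\right) - 77} = \frac{1}{\left(-22 - 1984400\right) - 77} = \frac{1}{-1984422 - 77} = \frac{1}{-1984499} = - \frac{1}{1984499}$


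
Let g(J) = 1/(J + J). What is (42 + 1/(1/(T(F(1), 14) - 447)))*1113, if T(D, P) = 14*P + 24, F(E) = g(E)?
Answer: -205905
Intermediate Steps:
g(J) = 1/(2*J)
F(E) = 1/(2*E)
T(D, P) = 24 + 14*P
(42 + 1/(1/(T(F(1), 14) - 447)))*1113 = (42 + 1/(1/((24 + 14*14) - 447)))*1113 = (42 + 1/(1/((24 + 196) - 447)))*1113 = (42 + 1/(1/(220 - 447)))*1113 = (42 + 1/(1/(-227)))*1113 = (42 + 1/(-1/227))*1113 = (42 - 227)*1113 = -185*1113 = -205905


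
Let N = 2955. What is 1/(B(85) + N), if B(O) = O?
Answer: 1/3040 ≈ 0.00032895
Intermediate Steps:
1/(B(85) + N) = 1/(85 + 2955) = 1/3040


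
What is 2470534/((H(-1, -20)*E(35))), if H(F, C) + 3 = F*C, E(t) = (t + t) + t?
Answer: 2470534/1785 ≈ 1384.1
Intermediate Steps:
E(t) = 3*t (E(t) = 2*t + t = 3*t)
H(F, C) = -3 + C*F (H(F, C) = -3 + F*C = -3 + C*F)
2470534/((H(-1, -20)*E(35))) = 2470534/(((-3 - 20*(-1))*(3*35))) = 2470534/(((-3 + 20)*105)) = 2470534/((17*105)) = 2470534/1785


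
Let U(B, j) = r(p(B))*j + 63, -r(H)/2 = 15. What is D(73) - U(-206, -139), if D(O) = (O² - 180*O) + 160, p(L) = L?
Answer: -11884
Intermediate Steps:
r(H) = -30 (r(H) = -2*15 = -30)
D(O) = 160 + O² - 180*O
U(B, j) = 63 - 30*j (U(B, j) = -30*j + 63 = 63 - 30*j)
D(73) - U(-206, -139) = (160 + 73² - 180*73) - (63 - 30*(-139)) = (160 + 5329 - 13140) - (63 + 4170) = -7651 - 1*4233 = -7651 - 4233 = -11884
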